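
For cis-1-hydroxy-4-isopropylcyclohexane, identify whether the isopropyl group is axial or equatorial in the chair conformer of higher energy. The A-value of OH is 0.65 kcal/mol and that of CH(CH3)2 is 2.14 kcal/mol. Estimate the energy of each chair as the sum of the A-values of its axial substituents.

axial

C1 and C4 have opposite parity, so for the cis isomer the two substituents are one axial and one equatorial in each chair.
Chair I (hydroxyl axial, isopropyl equatorial): E = 0.65 kcal/mol.
Chair II (hydroxyl equatorial, isopropyl axial): E = 2.14 kcal/mol.
Chair II is the less stable (higher-energy) conformer, and in that chair the isopropyl group is axial.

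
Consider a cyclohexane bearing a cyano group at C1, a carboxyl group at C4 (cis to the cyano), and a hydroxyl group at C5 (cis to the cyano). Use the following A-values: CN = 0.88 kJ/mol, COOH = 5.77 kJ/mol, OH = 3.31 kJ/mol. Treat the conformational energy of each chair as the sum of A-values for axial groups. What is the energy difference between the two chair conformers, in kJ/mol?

Chair I (cyano axial, carboxyl equatorial, hydroxyl axial): E = 4.19 kJ/mol.
Chair II (cyano equatorial, carboxyl axial, hydroxyl equatorial): E = 5.77 kJ/mol.
ΔE = 5.77 − 4.19 = 1.58 kJ/mol; chair I is more stable.

1.58 kJ/mol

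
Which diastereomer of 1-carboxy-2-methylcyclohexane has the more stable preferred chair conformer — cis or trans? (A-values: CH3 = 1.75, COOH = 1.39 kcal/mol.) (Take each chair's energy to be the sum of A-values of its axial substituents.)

At 1,2 positions (parity opposite): cis → (a,e or e,a); trans → (e,e or a,a).
Best chair for cis: E = 1.39 kcal/mol; best chair for trans: E = 0.00 kcal/mol.
The trans isomer is lower by 1.39 kcal/mol.

trans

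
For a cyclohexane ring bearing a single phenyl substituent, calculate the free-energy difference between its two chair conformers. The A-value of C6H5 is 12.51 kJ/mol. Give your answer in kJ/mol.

A monosubstituted cyclohexane has one chair with the phenyl group axial (E = A = 12.51 kJ/mol) and one with it equatorial (E = 0).
ΔE = 12.51 − 0 = 12.51 kJ/mol.

12.51 kJ/mol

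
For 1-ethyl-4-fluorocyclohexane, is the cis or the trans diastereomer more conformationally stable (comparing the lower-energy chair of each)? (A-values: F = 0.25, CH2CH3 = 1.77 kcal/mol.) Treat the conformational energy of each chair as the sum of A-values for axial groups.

At 1,4 positions (parity opposite): cis → (a,e or e,a); trans → (e,e or a,a).
Best chair for cis: E = 0.25 kcal/mol; best chair for trans: E = 0.00 kcal/mol.
The trans isomer is lower by 0.25 kcal/mol.

trans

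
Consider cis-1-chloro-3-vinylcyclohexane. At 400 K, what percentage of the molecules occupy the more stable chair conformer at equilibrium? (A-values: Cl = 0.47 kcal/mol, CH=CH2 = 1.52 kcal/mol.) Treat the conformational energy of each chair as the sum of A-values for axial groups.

C1 and C3 have the same parity, so for the cis isomer the two substituents are e,e in one chair and a,a in the other.
Chair I (chloro axial, vinyl axial): E = 1.99 kcal/mol; chair II (chloro equatorial, vinyl equatorial): E = 0.00 kcal/mol.
ΔG = 1.99 kcal/mol between the two chairs.
K = exp(ΔG/RT) with R = 1.987×10⁻³ kcal mol⁻¹ K⁻¹ and T = 400 K gives K ≈ 12.2.
Fraction in the lower-energy chair = K/(K+1) = 92.4%.

92.4%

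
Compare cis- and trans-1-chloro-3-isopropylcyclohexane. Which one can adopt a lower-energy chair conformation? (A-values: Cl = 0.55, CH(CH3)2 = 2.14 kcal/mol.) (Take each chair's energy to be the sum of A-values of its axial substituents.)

cis

At 1,3 positions (parity same): cis → (e,e or a,a); trans → (a,e or e,a).
Best chair for cis: E = 0.00 kcal/mol; best chair for trans: E = 0.55 kcal/mol.
The cis isomer is lower by 0.55 kcal/mol.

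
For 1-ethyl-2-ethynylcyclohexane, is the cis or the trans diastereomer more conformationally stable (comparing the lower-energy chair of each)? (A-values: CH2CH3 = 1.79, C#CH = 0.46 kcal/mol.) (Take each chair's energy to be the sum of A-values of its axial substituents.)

trans

At 1,2 positions (parity opposite): cis → (a,e or e,a); trans → (e,e or a,a).
Best chair for cis: E = 0.46 kcal/mol; best chair for trans: E = 0.00 kcal/mol.
The trans isomer is lower by 0.46 kcal/mol.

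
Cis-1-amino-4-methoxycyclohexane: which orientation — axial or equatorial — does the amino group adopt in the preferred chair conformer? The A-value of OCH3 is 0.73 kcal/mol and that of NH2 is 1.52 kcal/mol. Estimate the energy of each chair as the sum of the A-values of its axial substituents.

C1 and C4 have opposite parity, so for the cis isomer the two substituents are one axial and one equatorial in each chair.
Chair I (methoxy axial, amino equatorial): E = 0.73 kcal/mol.
Chair II (methoxy equatorial, amino axial): E = 1.52 kcal/mol.
Chair I is the more stable (lower-energy) conformer, and in that chair the amino group is equatorial.

equatorial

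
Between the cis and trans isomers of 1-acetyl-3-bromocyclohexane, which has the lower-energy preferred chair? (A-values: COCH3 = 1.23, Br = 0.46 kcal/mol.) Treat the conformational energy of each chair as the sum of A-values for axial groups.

cis

At 1,3 positions (parity same): cis → (e,e or a,a); trans → (a,e or e,a).
Best chair for cis: E = 0.00 kcal/mol; best chair for trans: E = 0.46 kcal/mol.
The cis isomer is lower by 0.46 kcal/mol.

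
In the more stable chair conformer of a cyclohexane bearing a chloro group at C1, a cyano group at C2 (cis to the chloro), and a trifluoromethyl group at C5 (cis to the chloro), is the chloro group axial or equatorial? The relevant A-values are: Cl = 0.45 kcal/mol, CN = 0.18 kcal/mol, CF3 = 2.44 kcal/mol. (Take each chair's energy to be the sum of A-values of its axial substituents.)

Chair I (chloro axial, cyano equatorial, trifluoromethyl axial): E = 2.89 kcal/mol.
Chair II (chloro equatorial, cyano axial, trifluoromethyl equatorial): E = 0.18 kcal/mol.
Chair II is the more stable (lower-energy) conformer, and in that chair the chloro group is equatorial.

equatorial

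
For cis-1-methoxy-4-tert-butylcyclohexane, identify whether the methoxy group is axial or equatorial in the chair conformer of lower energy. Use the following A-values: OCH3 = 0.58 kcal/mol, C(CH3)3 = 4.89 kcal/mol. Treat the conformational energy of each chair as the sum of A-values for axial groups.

axial

C1 and C4 have opposite parity, so for the cis isomer the two substituents are one axial and one equatorial in each chair.
Chair I (methoxy axial, tert-butyl equatorial): E = 0.58 kcal/mol.
Chair II (methoxy equatorial, tert-butyl axial): E = 4.89 kcal/mol.
Chair I is the more stable (lower-energy) conformer, and in that chair the methoxy group is axial.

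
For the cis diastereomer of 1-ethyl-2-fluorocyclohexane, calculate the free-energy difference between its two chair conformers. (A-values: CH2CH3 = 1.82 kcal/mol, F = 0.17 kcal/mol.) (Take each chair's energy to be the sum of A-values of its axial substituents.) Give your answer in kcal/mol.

1.65 kcal/mol

C1 and C2 have opposite parity, so for the cis isomer the two substituents are one axial and one equatorial in each chair.
Chair I (ethyl axial, fluoro equatorial): E = 1.82 kcal/mol.
Chair II (ethyl equatorial, fluoro axial): E = 0.17 kcal/mol.
ΔE = 1.82 − 0.17 = 1.65 kcal/mol; chair II is more stable.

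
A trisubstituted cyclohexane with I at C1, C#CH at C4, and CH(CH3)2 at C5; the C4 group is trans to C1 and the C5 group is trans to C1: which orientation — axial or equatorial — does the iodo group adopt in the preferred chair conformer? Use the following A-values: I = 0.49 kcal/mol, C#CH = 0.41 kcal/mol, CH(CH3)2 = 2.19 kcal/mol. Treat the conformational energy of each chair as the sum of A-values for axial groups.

axial

Chair I (iodo axial, ethynyl axial, isopropyl equatorial): E = 0.90 kcal/mol.
Chair II (iodo equatorial, ethynyl equatorial, isopropyl axial): E = 2.19 kcal/mol.
Chair I is the more stable (lower-energy) conformer, and in that chair the iodo group is axial.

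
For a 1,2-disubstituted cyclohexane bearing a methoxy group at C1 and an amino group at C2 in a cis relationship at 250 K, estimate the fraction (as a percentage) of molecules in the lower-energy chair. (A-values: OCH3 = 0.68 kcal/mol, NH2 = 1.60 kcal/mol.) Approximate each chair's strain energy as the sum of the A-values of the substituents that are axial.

C1 and C2 have opposite parity, so for the cis isomer the two substituents are one axial and one equatorial in each chair.
Chair I (methoxy axial, amino equatorial): E = 0.68 kcal/mol; chair II (methoxy equatorial, amino axial): E = 1.60 kcal/mol.
ΔG = 0.92 kcal/mol between the two chairs.
K = exp(ΔG/RT) with R = 1.987×10⁻³ kcal mol⁻¹ K⁻¹ and T = 250 K gives K ≈ 6.37.
Fraction in the lower-energy chair = K/(K+1) = 86.4%.

86.4%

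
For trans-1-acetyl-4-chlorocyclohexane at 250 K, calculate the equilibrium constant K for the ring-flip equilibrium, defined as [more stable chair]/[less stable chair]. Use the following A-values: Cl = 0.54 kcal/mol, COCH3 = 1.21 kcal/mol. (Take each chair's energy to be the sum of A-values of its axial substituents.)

K ≈ 33.9

C1 and C4 have opposite parity, so for the trans isomer the two substituents are e,e in one chair and a,a in the other.
Chair I (chloro axial, acetyl axial): E = 1.75 kcal/mol; chair II (chloro equatorial, acetyl equatorial): E = 0.00 kcal/mol.
ΔG = 1.75 kcal/mol between the two chairs.
K = exp(ΔG/RT) with R = 1.987×10⁻³ kcal mol⁻¹ K⁻¹ and T = 250 K gives K ≈ 33.9.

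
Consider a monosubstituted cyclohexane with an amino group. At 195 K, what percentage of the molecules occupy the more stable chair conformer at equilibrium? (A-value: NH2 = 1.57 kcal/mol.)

98.3%

One chair has the amino group axial (E = 1.57 kcal/mol) and the other has it equatorial (E = 0).
ΔG = 1.57 kcal/mol between the two chairs.
K = exp(ΔG/RT) with R = 1.987×10⁻³ kcal mol⁻¹ K⁻¹ and T = 195 K gives K ≈ 57.5.
Fraction in the lower-energy chair = K/(K+1) = 98.3%.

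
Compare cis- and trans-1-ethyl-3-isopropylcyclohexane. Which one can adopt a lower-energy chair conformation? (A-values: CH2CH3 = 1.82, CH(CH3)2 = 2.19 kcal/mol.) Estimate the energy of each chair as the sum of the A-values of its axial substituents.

At 1,3 positions (parity same): cis → (e,e or a,a); trans → (a,e or e,a).
Best chair for cis: E = 0.00 kcal/mol; best chair for trans: E = 1.82 kcal/mol.
The cis isomer is lower by 1.82 kcal/mol.

cis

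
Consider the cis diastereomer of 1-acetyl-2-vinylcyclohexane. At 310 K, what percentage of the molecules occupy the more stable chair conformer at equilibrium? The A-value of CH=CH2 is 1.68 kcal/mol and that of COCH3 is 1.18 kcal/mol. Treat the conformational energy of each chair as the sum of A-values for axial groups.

69.2%

C1 and C2 have opposite parity, so for the cis isomer the two substituents are one axial and one equatorial in each chair.
Chair I (vinyl axial, acetyl equatorial): E = 1.68 kcal/mol; chair II (vinyl equatorial, acetyl axial): E = 1.18 kcal/mol.
ΔG = 0.50 kcal/mol between the two chairs.
K = exp(ΔG/RT) with R = 1.987×10⁻³ kcal mol⁻¹ K⁻¹ and T = 310 K gives K ≈ 2.25.
Fraction in the lower-energy chair = K/(K+1) = 69.2%.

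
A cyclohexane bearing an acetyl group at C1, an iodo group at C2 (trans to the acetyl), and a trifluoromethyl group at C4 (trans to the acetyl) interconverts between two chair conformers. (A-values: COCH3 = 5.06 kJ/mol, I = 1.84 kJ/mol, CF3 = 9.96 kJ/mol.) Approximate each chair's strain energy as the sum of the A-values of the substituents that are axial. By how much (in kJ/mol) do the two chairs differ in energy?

Chair I (acetyl axial, iodo axial, trifluoromethyl axial): E = 16.86 kJ/mol.
Chair II (acetyl equatorial, iodo equatorial, trifluoromethyl equatorial): E = 0.00 kJ/mol.
ΔE = 16.86 − 0.00 = 16.86 kJ/mol; chair II is more stable.

16.86 kJ/mol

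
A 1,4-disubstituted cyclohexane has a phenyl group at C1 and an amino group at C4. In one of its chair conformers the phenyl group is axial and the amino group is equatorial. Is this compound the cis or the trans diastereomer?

cis

C1 and C4 have opposite parity, so their axial bonds point in opposite directions.
With opposite-parity carbons, two substituents on the same face are one axial and one equatorial; opposite faces give both axial or both equatorial.
Here the groups are axial/equatorial → same face → cis.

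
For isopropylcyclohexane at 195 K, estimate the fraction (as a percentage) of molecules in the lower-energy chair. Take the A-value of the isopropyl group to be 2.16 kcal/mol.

99.6%

One chair has the isopropyl group axial (E = 2.16 kcal/mol) and the other has it equatorial (E = 0).
ΔG = 2.16 kcal/mol between the two chairs.
K = exp(ΔG/RT) with R = 1.987×10⁻³ kcal mol⁻¹ K⁻¹ and T = 195 K gives K ≈ 264.
Fraction in the lower-energy chair = K/(K+1) = 99.6%.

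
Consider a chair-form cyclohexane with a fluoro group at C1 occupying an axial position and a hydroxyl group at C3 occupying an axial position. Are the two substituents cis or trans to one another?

cis

C1 and C3 have the same parity, so their axial bonds point in the same direction.
With same-parity carbons, two substituents on the same face are both axial or both equatorial; opposite faces give one of each.
Here the groups are axial/axial → same face → cis.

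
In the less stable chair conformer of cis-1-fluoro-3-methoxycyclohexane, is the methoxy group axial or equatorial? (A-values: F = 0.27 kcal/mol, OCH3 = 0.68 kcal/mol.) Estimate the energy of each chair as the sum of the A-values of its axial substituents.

axial

C1 and C3 have the same parity, so for the cis isomer the two substituents are e,e in one chair and a,a in the other.
Chair I (fluoro axial, methoxy axial): E = 0.95 kcal/mol.
Chair II (fluoro equatorial, methoxy equatorial): E = 0.00 kcal/mol.
Chair I is the less stable (higher-energy) conformer, and in that chair the methoxy group is axial.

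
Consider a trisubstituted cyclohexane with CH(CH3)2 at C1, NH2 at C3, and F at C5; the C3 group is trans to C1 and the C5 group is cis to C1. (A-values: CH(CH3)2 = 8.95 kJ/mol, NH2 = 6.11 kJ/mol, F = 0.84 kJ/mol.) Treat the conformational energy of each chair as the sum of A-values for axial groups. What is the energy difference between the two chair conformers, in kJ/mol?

3.68 kJ/mol

Chair I (isopropyl axial, amino equatorial, fluoro axial): E = 9.79 kJ/mol.
Chair II (isopropyl equatorial, amino axial, fluoro equatorial): E = 6.11 kJ/mol.
ΔE = 9.79 − 6.11 = 3.68 kJ/mol; chair II is more stable.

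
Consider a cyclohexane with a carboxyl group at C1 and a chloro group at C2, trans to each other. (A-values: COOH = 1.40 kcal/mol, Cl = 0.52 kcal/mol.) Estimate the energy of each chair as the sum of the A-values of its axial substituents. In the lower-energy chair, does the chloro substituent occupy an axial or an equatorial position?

equatorial

C1 and C2 have opposite parity, so for the trans isomer the two substituents are e,e in one chair and a,a in the other.
Chair I (carboxyl axial, chloro axial): E = 1.92 kcal/mol.
Chair II (carboxyl equatorial, chloro equatorial): E = 0.00 kcal/mol.
Chair II is the more stable (lower-energy) conformer, and in that chair the chloro group is equatorial.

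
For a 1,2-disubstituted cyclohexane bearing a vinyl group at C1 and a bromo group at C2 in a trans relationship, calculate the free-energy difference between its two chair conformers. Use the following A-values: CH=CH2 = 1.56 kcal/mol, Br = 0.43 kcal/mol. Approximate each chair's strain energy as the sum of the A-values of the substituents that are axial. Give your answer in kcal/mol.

C1 and C2 have opposite parity, so for the trans isomer the two substituents are e,e in one chair and a,a in the other.
Chair I (vinyl axial, bromo axial): E = 1.99 kcal/mol.
Chair II (vinyl equatorial, bromo equatorial): E = 0.00 kcal/mol.
ΔE = 1.99 − 0.00 = 1.99 kcal/mol; chair II is more stable.

1.99 kcal/mol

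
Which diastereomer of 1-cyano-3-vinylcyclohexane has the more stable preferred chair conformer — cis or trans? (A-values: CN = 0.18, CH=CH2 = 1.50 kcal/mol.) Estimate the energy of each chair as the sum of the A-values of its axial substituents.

At 1,3 positions (parity same): cis → (e,e or a,a); trans → (a,e or e,a).
Best chair for cis: E = 0.00 kcal/mol; best chair for trans: E = 0.18 kcal/mol.
The cis isomer is lower by 0.18 kcal/mol.

cis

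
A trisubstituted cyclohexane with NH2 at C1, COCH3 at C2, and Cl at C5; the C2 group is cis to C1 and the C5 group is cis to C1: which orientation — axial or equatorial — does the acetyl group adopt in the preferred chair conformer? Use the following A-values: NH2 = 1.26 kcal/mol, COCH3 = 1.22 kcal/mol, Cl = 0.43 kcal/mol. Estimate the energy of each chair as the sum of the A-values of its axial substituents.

Chair I (amino axial, acetyl equatorial, chloro axial): E = 1.69 kcal/mol.
Chair II (amino equatorial, acetyl axial, chloro equatorial): E = 1.22 kcal/mol.
Chair II is the more stable (lower-energy) conformer, and in that chair the acetyl group is axial.

axial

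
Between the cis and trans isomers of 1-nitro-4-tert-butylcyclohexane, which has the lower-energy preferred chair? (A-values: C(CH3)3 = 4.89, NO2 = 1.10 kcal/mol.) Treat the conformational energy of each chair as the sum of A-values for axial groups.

trans

At 1,4 positions (parity opposite): cis → (a,e or e,a); trans → (e,e or a,a).
Best chair for cis: E = 1.10 kcal/mol; best chair for trans: E = 0.00 kcal/mol.
The trans isomer is lower by 1.10 kcal/mol.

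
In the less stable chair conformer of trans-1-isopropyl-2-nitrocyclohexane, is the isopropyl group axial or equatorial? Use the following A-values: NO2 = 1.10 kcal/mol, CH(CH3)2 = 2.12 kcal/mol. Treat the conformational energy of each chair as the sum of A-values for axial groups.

axial

C1 and C2 have opposite parity, so for the trans isomer the two substituents are e,e in one chair and a,a in the other.
Chair I (nitro axial, isopropyl axial): E = 3.22 kcal/mol.
Chair II (nitro equatorial, isopropyl equatorial): E = 0.00 kcal/mol.
Chair I is the less stable (higher-energy) conformer, and in that chair the isopropyl group is axial.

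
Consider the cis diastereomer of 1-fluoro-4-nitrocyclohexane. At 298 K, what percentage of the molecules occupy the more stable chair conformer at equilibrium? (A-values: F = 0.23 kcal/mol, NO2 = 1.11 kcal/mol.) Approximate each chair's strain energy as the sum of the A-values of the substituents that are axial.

C1 and C4 have opposite parity, so for the cis isomer the two substituents are one axial and one equatorial in each chair.
Chair I (fluoro axial, nitro equatorial): E = 0.23 kcal/mol; chair II (fluoro equatorial, nitro axial): E = 1.11 kcal/mol.
ΔG = 0.88 kcal/mol between the two chairs.
K = exp(ΔG/RT) with R = 1.987×10⁻³ kcal mol⁻¹ K⁻¹ and T = 298 K gives K ≈ 4.42.
Fraction in the lower-energy chair = K/(K+1) = 81.6%.

81.6%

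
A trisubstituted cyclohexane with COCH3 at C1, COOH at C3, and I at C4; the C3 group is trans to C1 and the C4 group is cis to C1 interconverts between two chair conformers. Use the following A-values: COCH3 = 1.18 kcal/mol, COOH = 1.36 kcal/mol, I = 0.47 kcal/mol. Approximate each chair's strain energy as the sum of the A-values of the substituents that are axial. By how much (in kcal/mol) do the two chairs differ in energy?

Chair I (acetyl axial, carboxyl equatorial, iodo equatorial): E = 1.18 kcal/mol.
Chair II (acetyl equatorial, carboxyl axial, iodo axial): E = 1.83 kcal/mol.
ΔE = 1.83 − 1.18 = 0.65 kcal/mol; chair I is more stable.

0.65 kcal/mol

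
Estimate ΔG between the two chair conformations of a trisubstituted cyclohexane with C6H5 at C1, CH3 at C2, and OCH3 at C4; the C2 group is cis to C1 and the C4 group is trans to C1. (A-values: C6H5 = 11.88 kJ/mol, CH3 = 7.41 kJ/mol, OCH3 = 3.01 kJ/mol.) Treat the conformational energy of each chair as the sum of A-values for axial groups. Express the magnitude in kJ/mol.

7.48 kJ/mol

Chair I (phenyl axial, methyl equatorial, methoxy axial): E = 14.89 kJ/mol.
Chair II (phenyl equatorial, methyl axial, methoxy equatorial): E = 7.41 kJ/mol.
ΔE = 14.89 − 7.41 = 7.48 kJ/mol; chair II is more stable.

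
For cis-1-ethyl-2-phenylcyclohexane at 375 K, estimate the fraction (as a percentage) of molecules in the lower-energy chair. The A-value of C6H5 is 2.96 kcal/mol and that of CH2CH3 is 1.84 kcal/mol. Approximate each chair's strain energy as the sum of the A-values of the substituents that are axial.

C1 and C2 have opposite parity, so for the cis isomer the two substituents are one axial and one equatorial in each chair.
Chair I (phenyl axial, ethyl equatorial): E = 2.96 kcal/mol; chair II (phenyl equatorial, ethyl axial): E = 1.84 kcal/mol.
ΔG = 1.12 kcal/mol between the two chairs.
K = exp(ΔG/RT) with R = 1.987×10⁻³ kcal mol⁻¹ K⁻¹ and T = 375 K gives K ≈ 4.5.
Fraction in the lower-energy chair = K/(K+1) = 81.8%.

81.8%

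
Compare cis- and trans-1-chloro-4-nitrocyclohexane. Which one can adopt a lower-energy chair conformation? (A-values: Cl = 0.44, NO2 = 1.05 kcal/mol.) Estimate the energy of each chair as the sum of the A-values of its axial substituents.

trans

At 1,4 positions (parity opposite): cis → (a,e or e,a); trans → (e,e or a,a).
Best chair for cis: E = 0.44 kcal/mol; best chair for trans: E = 0.00 kcal/mol.
The trans isomer is lower by 0.44 kcal/mol.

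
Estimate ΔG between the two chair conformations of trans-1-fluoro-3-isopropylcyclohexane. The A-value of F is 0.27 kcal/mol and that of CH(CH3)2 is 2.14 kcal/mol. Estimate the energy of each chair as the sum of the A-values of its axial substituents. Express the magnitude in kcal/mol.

C1 and C3 have the same parity, so for the trans isomer the two substituents are one axial and one equatorial in each chair.
Chair I (fluoro axial, isopropyl equatorial): E = 0.27 kcal/mol.
Chair II (fluoro equatorial, isopropyl axial): E = 2.14 kcal/mol.
ΔE = 2.14 − 0.27 = 1.87 kcal/mol; chair I is more stable.

1.87 kcal/mol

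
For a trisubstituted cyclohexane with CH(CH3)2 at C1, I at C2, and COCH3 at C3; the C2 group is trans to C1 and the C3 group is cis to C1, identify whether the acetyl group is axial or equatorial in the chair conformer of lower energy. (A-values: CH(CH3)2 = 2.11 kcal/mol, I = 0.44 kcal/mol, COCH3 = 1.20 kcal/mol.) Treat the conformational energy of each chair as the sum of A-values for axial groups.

Chair I (isopropyl axial, iodo axial, acetyl axial): E = 3.75 kcal/mol.
Chair II (isopropyl equatorial, iodo equatorial, acetyl equatorial): E = 0.00 kcal/mol.
Chair II is the more stable (lower-energy) conformer, and in that chair the acetyl group is equatorial.

equatorial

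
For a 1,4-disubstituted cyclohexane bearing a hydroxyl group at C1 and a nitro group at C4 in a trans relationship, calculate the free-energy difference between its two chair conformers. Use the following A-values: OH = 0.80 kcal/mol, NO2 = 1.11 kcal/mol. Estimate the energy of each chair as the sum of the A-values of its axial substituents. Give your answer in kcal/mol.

C1 and C4 have opposite parity, so for the trans isomer the two substituents are e,e in one chair and a,a in the other.
Chair I (hydroxyl axial, nitro axial): E = 1.91 kcal/mol.
Chair II (hydroxyl equatorial, nitro equatorial): E = 0.00 kcal/mol.
ΔE = 1.91 − 0.00 = 1.91 kcal/mol; chair II is more stable.

1.91 kcal/mol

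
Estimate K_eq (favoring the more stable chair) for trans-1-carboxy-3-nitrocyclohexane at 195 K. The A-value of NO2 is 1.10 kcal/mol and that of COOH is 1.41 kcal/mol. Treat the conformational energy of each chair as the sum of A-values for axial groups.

C1 and C3 have the same parity, so for the trans isomer the two substituents are one axial and one equatorial in each chair.
Chair I (nitro axial, carboxyl equatorial): E = 1.10 kcal/mol; chair II (nitro equatorial, carboxyl axial): E = 1.41 kcal/mol.
ΔG = 0.31 kcal/mol between the two chairs.
K = exp(ΔG/RT) with R = 1.987×10⁻³ kcal mol⁻¹ K⁻¹ and T = 195 K gives K ≈ 2.23.

K ≈ 2.23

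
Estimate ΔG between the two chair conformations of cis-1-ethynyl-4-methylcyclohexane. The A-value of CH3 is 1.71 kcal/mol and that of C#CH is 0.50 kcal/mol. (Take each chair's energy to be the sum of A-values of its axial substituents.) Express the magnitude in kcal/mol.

C1 and C4 have opposite parity, so for the cis isomer the two substituents are one axial and one equatorial in each chair.
Chair I (methyl axial, ethynyl equatorial): E = 1.71 kcal/mol.
Chair II (methyl equatorial, ethynyl axial): E = 0.50 kcal/mol.
ΔE = 1.71 − 0.50 = 1.21 kcal/mol; chair II is more stable.

1.21 kcal/mol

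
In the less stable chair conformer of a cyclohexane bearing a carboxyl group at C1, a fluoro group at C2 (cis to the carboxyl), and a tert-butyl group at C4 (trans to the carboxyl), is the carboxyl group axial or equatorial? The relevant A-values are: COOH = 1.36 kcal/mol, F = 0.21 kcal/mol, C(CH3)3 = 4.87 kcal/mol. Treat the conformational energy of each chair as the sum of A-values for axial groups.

axial

Chair I (carboxyl axial, fluoro equatorial, tert-butyl axial): E = 6.23 kcal/mol.
Chair II (carboxyl equatorial, fluoro axial, tert-butyl equatorial): E = 0.21 kcal/mol.
Chair I is the less stable (higher-energy) conformer, and in that chair the carboxyl group is axial.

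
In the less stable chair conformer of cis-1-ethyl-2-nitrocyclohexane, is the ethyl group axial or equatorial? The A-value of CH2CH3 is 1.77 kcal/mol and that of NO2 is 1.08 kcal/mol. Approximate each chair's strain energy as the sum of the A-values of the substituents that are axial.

C1 and C2 have opposite parity, so for the cis isomer the two substituents are one axial and one equatorial in each chair.
Chair I (ethyl axial, nitro equatorial): E = 1.77 kcal/mol.
Chair II (ethyl equatorial, nitro axial): E = 1.08 kcal/mol.
Chair I is the less stable (higher-energy) conformer, and in that chair the ethyl group is axial.

axial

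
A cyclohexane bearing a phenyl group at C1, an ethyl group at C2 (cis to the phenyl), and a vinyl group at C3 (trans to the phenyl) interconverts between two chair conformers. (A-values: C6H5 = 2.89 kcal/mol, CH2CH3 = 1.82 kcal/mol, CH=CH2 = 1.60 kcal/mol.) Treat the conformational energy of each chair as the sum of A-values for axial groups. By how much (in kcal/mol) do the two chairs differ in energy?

Chair I (phenyl axial, ethyl equatorial, vinyl equatorial): E = 2.89 kcal/mol.
Chair II (phenyl equatorial, ethyl axial, vinyl axial): E = 3.42 kcal/mol.
ΔE = 3.42 − 2.89 = 0.53 kcal/mol; chair I is more stable.

0.53 kcal/mol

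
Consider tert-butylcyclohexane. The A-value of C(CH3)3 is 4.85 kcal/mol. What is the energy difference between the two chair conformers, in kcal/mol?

A monosubstituted cyclohexane has one chair with the tert-butyl group axial (E = A = 4.85 kcal/mol) and one with it equatorial (E = 0).
ΔE = 4.85 − 0 = 4.85 kcal/mol.

4.85 kcal/mol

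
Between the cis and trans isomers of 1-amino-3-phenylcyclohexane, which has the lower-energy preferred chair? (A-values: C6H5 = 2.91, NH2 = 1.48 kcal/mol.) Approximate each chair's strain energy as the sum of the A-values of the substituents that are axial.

cis

At 1,3 positions (parity same): cis → (e,e or a,a); trans → (a,e or e,a).
Best chair for cis: E = 0.00 kcal/mol; best chair for trans: E = 1.48 kcal/mol.
The cis isomer is lower by 1.48 kcal/mol.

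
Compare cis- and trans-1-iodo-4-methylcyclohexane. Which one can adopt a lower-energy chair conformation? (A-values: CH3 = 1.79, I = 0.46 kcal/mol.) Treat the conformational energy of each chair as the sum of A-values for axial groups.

trans

At 1,4 positions (parity opposite): cis → (a,e or e,a); trans → (e,e or a,a).
Best chair for cis: E = 0.46 kcal/mol; best chair for trans: E = 0.00 kcal/mol.
The trans isomer is lower by 0.46 kcal/mol.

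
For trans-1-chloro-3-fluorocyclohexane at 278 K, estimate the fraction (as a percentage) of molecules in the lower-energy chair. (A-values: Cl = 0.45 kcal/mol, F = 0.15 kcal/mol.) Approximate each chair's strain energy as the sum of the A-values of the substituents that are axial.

63.3%

C1 and C3 have the same parity, so for the trans isomer the two substituents are one axial and one equatorial in each chair.
Chair I (chloro axial, fluoro equatorial): E = 0.45 kcal/mol; chair II (chloro equatorial, fluoro axial): E = 0.15 kcal/mol.
ΔG = 0.30 kcal/mol between the two chairs.
K = exp(ΔG/RT) with R = 1.987×10⁻³ kcal mol⁻¹ K⁻¹ and T = 278 K gives K ≈ 1.72.
Fraction in the lower-energy chair = K/(K+1) = 63.3%.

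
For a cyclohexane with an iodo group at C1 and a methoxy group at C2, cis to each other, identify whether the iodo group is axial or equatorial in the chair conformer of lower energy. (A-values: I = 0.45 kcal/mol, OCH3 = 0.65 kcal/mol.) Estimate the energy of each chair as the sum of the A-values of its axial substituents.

C1 and C2 have opposite parity, so for the cis isomer the two substituents are one axial and one equatorial in each chair.
Chair I (iodo axial, methoxy equatorial): E = 0.45 kcal/mol.
Chair II (iodo equatorial, methoxy axial): E = 0.65 kcal/mol.
Chair I is the more stable (lower-energy) conformer, and in that chair the iodo group is axial.

axial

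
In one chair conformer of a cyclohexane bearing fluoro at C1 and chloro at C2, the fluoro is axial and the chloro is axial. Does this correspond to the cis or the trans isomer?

trans

C1 and C2 have opposite parity, so their axial bonds point in opposite directions.
With opposite-parity carbons, two substituents on the same face are one axial and one equatorial; opposite faces give both axial or both equatorial.
Here the groups are axial/axial → opposite face → trans.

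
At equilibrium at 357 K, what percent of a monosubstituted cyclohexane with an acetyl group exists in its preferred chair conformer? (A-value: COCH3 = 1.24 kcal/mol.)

85.2%

One chair has the acetyl group axial (E = 1.24 kcal/mol) and the other has it equatorial (E = 0).
ΔG = 1.24 kcal/mol between the two chairs.
K = exp(ΔG/RT) with R = 1.987×10⁻³ kcal mol⁻¹ K⁻¹ and T = 357 K gives K ≈ 5.74.
Fraction in the lower-energy chair = K/(K+1) = 85.2%.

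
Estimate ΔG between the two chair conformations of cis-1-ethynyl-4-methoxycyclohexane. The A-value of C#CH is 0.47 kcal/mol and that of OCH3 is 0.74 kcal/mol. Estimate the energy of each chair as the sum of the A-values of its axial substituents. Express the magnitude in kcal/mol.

0.27 kcal/mol

C1 and C4 have opposite parity, so for the cis isomer the two substituents are one axial and one equatorial in each chair.
Chair I (ethynyl axial, methoxy equatorial): E = 0.47 kcal/mol.
Chair II (ethynyl equatorial, methoxy axial): E = 0.74 kcal/mol.
ΔE = 0.74 − 0.47 = 0.27 kcal/mol; chair I is more stable.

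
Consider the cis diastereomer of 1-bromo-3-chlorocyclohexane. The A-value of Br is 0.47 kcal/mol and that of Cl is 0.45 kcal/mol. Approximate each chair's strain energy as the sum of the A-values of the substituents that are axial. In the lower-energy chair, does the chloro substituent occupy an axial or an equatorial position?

equatorial

C1 and C3 have the same parity, so for the cis isomer the two substituents are e,e in one chair and a,a in the other.
Chair I (bromo axial, chloro axial): E = 0.92 kcal/mol.
Chair II (bromo equatorial, chloro equatorial): E = 0.00 kcal/mol.
Chair II is the more stable (lower-energy) conformer, and in that chair the chloro group is equatorial.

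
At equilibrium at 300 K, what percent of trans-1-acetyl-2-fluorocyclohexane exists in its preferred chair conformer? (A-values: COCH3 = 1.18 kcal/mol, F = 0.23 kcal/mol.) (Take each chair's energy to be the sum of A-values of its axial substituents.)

C1 and C2 have opposite parity, so for the trans isomer the two substituents are e,e in one chair and a,a in the other.
Chair I (acetyl axial, fluoro axial): E = 1.41 kcal/mol; chair II (acetyl equatorial, fluoro equatorial): E = 0.00 kcal/mol.
ΔG = 1.41 kcal/mol between the two chairs.
K = exp(ΔG/RT) with R = 1.987×10⁻³ kcal mol⁻¹ K⁻¹ and T = 300 K gives K ≈ 10.6.
Fraction in the lower-energy chair = K/(K+1) = 91.4%.

91.4%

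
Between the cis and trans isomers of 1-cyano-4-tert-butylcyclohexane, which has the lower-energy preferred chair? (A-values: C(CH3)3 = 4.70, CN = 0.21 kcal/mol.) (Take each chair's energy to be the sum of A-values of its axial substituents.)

At 1,4 positions (parity opposite): cis → (a,e or e,a); trans → (e,e or a,a).
Best chair for cis: E = 0.21 kcal/mol; best chair for trans: E = 0.00 kcal/mol.
The trans isomer is lower by 0.21 kcal/mol.

trans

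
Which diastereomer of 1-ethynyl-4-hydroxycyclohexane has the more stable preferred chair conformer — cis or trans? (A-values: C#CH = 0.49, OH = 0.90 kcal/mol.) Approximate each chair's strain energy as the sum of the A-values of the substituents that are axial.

trans

At 1,4 positions (parity opposite): cis → (a,e or e,a); trans → (e,e or a,a).
Best chair for cis: E = 0.49 kcal/mol; best chair for trans: E = 0.00 kcal/mol.
The trans isomer is lower by 0.49 kcal/mol.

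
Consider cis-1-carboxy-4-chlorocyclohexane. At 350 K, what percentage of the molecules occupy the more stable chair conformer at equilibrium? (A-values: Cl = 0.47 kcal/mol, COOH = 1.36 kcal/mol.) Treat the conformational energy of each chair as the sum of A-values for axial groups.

C1 and C4 have opposite parity, so for the cis isomer the two substituents are one axial and one equatorial in each chair.
Chair I (chloro axial, carboxyl equatorial): E = 0.47 kcal/mol; chair II (chloro equatorial, carboxyl axial): E = 1.36 kcal/mol.
ΔG = 0.89 kcal/mol between the two chairs.
K = exp(ΔG/RT) with R = 1.987×10⁻³ kcal mol⁻¹ K⁻¹ and T = 350 K gives K ≈ 3.6.
Fraction in the lower-energy chair = K/(K+1) = 78.2%.

78.2%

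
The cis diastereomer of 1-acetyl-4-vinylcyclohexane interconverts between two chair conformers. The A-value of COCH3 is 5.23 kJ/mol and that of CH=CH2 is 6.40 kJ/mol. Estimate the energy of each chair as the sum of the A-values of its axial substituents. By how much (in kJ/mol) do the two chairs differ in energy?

1.17 kJ/mol

C1 and C4 have opposite parity, so for the cis isomer the two substituents are one axial and one equatorial in each chair.
Chair I (acetyl axial, vinyl equatorial): E = 5.23 kJ/mol.
Chair II (acetyl equatorial, vinyl axial): E = 6.40 kJ/mol.
ΔE = 6.40 − 5.23 = 1.17 kJ/mol; chair I is more stable.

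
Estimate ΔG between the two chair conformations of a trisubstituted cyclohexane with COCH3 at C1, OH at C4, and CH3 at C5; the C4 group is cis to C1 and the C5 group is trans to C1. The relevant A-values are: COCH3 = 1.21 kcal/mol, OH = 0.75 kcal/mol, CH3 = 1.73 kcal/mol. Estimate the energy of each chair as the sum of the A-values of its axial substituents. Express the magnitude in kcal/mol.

Chair I (acetyl axial, hydroxyl equatorial, methyl equatorial): E = 1.21 kcal/mol.
Chair II (acetyl equatorial, hydroxyl axial, methyl axial): E = 2.48 kcal/mol.
ΔE = 2.48 − 1.21 = 1.27 kcal/mol; chair I is more stable.

1.27 kcal/mol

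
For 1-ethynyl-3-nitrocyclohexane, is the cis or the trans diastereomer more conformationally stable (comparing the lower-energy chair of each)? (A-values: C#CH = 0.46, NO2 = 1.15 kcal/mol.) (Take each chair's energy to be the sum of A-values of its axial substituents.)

At 1,3 positions (parity same): cis → (e,e or a,a); trans → (a,e or e,a).
Best chair for cis: E = 0.00 kcal/mol; best chair for trans: E = 0.46 kcal/mol.
The cis isomer is lower by 0.46 kcal/mol.

cis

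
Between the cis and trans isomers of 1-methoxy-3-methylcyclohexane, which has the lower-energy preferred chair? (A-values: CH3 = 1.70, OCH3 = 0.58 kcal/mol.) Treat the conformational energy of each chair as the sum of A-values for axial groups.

At 1,3 positions (parity same): cis → (e,e or a,a); trans → (a,e or e,a).
Best chair for cis: E = 0.00 kcal/mol; best chair for trans: E = 0.58 kcal/mol.
The cis isomer is lower by 0.58 kcal/mol.

cis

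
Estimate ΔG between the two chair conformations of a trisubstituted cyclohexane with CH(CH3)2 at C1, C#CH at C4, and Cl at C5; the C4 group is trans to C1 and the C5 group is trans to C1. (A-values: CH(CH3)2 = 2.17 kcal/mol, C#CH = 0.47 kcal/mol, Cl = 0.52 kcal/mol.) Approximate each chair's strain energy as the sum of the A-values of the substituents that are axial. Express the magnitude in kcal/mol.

2.12 kcal/mol

Chair I (isopropyl axial, ethynyl axial, chloro equatorial): E = 2.64 kcal/mol.
Chair II (isopropyl equatorial, ethynyl equatorial, chloro axial): E = 0.52 kcal/mol.
ΔE = 2.64 − 0.52 = 2.12 kcal/mol; chair II is more stable.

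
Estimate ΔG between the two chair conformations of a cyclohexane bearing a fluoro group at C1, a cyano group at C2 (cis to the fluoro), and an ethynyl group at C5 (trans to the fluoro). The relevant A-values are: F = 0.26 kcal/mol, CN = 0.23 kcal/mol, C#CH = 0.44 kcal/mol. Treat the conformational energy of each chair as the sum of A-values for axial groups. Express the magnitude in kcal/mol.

0.41 kcal/mol

Chair I (fluoro axial, cyano equatorial, ethynyl equatorial): E = 0.26 kcal/mol.
Chair II (fluoro equatorial, cyano axial, ethynyl axial): E = 0.67 kcal/mol.
ΔE = 0.67 − 0.26 = 0.41 kcal/mol; chair I is more stable.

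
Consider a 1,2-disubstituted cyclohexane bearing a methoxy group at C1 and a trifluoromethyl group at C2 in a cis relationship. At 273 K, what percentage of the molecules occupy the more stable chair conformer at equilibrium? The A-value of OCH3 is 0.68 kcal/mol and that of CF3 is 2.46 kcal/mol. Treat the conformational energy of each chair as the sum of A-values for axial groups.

96.4%

C1 and C2 have opposite parity, so for the cis isomer the two substituents are one axial and one equatorial in each chair.
Chair I (methoxy axial, trifluoromethyl equatorial): E = 0.68 kcal/mol; chair II (methoxy equatorial, trifluoromethyl axial): E = 2.46 kcal/mol.
ΔG = 1.78 kcal/mol between the two chairs.
K = exp(ΔG/RT) with R = 1.987×10⁻³ kcal mol⁻¹ K⁻¹ and T = 273 K gives K ≈ 26.6.
Fraction in the lower-energy chair = K/(K+1) = 96.4%.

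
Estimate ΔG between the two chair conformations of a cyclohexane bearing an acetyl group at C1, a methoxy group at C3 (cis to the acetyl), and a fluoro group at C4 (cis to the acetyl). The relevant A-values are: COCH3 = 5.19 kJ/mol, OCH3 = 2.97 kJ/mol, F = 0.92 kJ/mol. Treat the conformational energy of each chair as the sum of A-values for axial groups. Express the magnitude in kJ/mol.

Chair I (acetyl axial, methoxy axial, fluoro equatorial): E = 8.16 kJ/mol.
Chair II (acetyl equatorial, methoxy equatorial, fluoro axial): E = 0.92 kJ/mol.
ΔE = 8.16 − 0.92 = 7.24 kJ/mol; chair II is more stable.

7.24 kJ/mol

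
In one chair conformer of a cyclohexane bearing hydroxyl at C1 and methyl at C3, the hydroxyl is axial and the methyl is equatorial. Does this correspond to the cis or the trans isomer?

trans

C1 and C3 have the same parity, so their axial bonds point in the same direction.
With same-parity carbons, two substituents on the same face are both axial or both equatorial; opposite faces give one of each.
Here the groups are axial/equatorial → opposite face → trans.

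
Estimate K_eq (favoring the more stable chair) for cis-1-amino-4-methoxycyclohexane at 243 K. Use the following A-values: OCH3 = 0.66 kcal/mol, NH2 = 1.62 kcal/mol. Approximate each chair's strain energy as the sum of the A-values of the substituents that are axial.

K ≈ 7.30

C1 and C4 have opposite parity, so for the cis isomer the two substituents are one axial and one equatorial in each chair.
Chair I (methoxy axial, amino equatorial): E = 0.66 kcal/mol; chair II (methoxy equatorial, amino axial): E = 1.62 kcal/mol.
ΔG = 0.96 kcal/mol between the two chairs.
K = exp(ΔG/RT) with R = 1.987×10⁻³ kcal mol⁻¹ K⁻¹ and T = 243 K gives K ≈ 7.3.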